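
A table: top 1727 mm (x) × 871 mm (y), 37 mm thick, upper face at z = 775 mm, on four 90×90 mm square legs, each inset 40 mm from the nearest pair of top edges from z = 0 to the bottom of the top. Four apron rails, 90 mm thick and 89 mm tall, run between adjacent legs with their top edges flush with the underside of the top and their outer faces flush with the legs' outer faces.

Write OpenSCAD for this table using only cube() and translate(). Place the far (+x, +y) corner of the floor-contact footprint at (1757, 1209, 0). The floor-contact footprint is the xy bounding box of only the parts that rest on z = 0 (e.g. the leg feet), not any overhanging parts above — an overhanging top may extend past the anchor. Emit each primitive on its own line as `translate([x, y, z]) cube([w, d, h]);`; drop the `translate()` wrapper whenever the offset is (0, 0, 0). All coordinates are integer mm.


translate([70, 378, 738]) cube([1727, 871, 37]);
translate([110, 418, 0]) cube([90, 90, 738]);
translate([1667, 418, 0]) cube([90, 90, 738]);
translate([110, 1119, 0]) cube([90, 90, 738]);
translate([1667, 1119, 0]) cube([90, 90, 738]);
translate([200, 418, 649]) cube([1467, 90, 89]);
translate([200, 1119, 649]) cube([1467, 90, 89]);
translate([110, 508, 649]) cube([90, 611, 89]);
translate([1667, 508, 649]) cube([90, 611, 89]);


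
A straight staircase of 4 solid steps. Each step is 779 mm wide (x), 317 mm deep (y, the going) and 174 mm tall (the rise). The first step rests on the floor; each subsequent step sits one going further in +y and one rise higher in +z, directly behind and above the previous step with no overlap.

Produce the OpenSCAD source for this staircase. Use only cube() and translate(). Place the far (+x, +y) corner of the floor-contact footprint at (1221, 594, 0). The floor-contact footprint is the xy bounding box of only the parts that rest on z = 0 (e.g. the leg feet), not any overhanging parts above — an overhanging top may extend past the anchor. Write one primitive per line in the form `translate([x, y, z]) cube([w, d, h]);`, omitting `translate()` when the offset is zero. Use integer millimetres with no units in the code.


translate([442, 277, 0]) cube([779, 317, 174]);
translate([442, 594, 174]) cube([779, 317, 174]);
translate([442, 911, 348]) cube([779, 317, 174]);
translate([442, 1228, 522]) cube([779, 317, 174]);


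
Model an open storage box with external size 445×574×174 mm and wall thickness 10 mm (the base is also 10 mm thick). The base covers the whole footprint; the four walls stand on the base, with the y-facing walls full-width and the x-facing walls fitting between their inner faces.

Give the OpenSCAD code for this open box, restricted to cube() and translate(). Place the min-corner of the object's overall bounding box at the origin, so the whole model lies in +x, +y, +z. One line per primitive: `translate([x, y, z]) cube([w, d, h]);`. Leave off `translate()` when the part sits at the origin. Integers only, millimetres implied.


cube([445, 574, 10]);
translate([0, 0, 10]) cube([445, 10, 164]);
translate([0, 564, 10]) cube([445, 10, 164]);
translate([0, 10, 10]) cube([10, 554, 164]);
translate([435, 10, 10]) cube([10, 554, 164]);


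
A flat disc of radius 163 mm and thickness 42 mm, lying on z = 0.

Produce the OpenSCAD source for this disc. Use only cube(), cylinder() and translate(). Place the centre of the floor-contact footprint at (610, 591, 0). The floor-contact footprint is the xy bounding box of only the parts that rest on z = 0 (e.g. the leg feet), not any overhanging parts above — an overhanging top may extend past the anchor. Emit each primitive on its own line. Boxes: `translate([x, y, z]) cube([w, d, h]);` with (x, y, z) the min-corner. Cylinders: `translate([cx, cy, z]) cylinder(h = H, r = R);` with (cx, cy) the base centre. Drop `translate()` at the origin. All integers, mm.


translate([610, 591, 0]) cylinder(h = 42, r = 163);


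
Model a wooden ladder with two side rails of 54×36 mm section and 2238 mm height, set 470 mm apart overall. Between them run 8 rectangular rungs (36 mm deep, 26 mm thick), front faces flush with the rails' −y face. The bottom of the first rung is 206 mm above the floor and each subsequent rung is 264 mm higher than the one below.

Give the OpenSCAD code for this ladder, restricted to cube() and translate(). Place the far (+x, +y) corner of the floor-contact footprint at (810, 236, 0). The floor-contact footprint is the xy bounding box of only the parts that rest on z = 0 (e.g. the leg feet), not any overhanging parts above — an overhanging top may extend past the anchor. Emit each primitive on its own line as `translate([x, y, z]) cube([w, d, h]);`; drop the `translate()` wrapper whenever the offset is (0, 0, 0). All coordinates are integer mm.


translate([340, 200, 0]) cube([54, 36, 2238]);
translate([756, 200, 0]) cube([54, 36, 2238]);
translate([394, 200, 206]) cube([362, 36, 26]);
translate([394, 200, 470]) cube([362, 36, 26]);
translate([394, 200, 734]) cube([362, 36, 26]);
translate([394, 200, 998]) cube([362, 36, 26]);
translate([394, 200, 1262]) cube([362, 36, 26]);
translate([394, 200, 1526]) cube([362, 36, 26]);
translate([394, 200, 1790]) cube([362, 36, 26]);
translate([394, 200, 2054]) cube([362, 36, 26]);


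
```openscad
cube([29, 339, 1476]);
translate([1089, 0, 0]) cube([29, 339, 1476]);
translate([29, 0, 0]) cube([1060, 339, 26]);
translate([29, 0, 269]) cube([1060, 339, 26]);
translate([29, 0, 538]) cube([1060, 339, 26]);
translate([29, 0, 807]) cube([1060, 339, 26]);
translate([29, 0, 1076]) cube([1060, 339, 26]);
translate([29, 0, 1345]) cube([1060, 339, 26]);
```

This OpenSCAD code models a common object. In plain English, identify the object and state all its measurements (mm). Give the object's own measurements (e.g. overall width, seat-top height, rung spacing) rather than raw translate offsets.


An open bookshelf. Two side panels, each 29 mm thick, 339 mm deep and 1476 mm tall, stand 1118 mm apart (outside-to-outside). Between them sit 6 shelves, each 26 mm thick and 339 mm deep, spanning the full gap between the sides. The bottom shelf rests on the floor (its underside at z = 0) and the clear gap between one shelf's top and the next shelf's underside is 243 mm.


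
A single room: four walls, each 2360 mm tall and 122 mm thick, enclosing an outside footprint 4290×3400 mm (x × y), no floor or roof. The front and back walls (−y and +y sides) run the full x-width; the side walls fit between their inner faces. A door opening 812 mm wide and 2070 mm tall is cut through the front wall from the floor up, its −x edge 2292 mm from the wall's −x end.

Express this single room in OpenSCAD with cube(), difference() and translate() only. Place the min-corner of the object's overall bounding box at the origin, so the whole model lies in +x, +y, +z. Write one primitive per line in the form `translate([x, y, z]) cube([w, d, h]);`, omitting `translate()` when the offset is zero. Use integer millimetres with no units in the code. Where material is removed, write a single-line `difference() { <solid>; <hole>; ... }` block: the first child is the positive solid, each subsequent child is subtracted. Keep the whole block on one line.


difference() { cube([4290, 122, 2360]); translate([2292, 0, 0]) cube([812, 122, 2070]); }
translate([0, 3278, 0]) cube([4290, 122, 2360]);
translate([0, 122, 0]) cube([122, 3156, 2360]);
translate([4168, 122, 0]) cube([122, 3156, 2360]);


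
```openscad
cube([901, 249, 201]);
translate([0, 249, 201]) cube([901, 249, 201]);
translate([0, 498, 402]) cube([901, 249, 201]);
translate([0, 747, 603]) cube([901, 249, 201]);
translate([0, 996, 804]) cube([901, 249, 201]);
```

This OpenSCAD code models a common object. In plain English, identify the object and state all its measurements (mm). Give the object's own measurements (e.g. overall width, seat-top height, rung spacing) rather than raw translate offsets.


A straight staircase of 5 solid steps. Each step is 901 mm wide (x), 249 mm deep (y, the going) and 201 mm tall (the rise). The first step rests on the floor; each subsequent step sits one going further in +y and one rise higher in +z, directly behind and above the previous step with no overlap.


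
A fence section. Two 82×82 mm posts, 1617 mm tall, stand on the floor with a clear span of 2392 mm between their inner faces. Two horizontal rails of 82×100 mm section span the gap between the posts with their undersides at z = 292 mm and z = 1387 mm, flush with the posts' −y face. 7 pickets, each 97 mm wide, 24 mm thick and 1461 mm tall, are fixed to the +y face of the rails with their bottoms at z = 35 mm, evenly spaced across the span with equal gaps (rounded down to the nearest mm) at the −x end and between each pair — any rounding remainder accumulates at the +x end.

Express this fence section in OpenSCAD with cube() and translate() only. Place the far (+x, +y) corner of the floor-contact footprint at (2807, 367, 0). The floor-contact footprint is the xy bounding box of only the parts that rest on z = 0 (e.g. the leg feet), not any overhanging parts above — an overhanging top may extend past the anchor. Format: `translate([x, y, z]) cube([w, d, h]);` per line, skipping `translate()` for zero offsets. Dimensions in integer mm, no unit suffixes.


translate([251, 285, 0]) cube([82, 82, 1617]);
translate([2725, 285, 0]) cube([82, 82, 1617]);
translate([333, 285, 292]) cube([2392, 82, 100]);
translate([333, 285, 1387]) cube([2392, 82, 100]);
translate([547, 367, 35]) cube([97, 24, 1461]);
translate([858, 367, 35]) cube([97, 24, 1461]);
translate([1169, 367, 35]) cube([97, 24, 1461]);
translate([1480, 367, 35]) cube([97, 24, 1461]);
translate([1791, 367, 35]) cube([97, 24, 1461]);
translate([2102, 367, 35]) cube([97, 24, 1461]);
translate([2413, 367, 35]) cube([97, 24, 1461]);


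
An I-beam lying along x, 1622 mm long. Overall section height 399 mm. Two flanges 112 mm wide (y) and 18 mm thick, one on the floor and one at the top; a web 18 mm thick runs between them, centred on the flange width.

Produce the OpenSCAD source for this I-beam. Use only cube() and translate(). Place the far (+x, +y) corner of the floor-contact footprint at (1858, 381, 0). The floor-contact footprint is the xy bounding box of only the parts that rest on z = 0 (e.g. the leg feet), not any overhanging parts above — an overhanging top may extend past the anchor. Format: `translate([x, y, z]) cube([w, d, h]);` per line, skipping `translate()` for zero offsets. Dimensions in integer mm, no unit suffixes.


translate([236, 269, 0]) cube([1622, 112, 18]);
translate([236, 316, 18]) cube([1622, 18, 363]);
translate([236, 269, 381]) cube([1622, 112, 18]);


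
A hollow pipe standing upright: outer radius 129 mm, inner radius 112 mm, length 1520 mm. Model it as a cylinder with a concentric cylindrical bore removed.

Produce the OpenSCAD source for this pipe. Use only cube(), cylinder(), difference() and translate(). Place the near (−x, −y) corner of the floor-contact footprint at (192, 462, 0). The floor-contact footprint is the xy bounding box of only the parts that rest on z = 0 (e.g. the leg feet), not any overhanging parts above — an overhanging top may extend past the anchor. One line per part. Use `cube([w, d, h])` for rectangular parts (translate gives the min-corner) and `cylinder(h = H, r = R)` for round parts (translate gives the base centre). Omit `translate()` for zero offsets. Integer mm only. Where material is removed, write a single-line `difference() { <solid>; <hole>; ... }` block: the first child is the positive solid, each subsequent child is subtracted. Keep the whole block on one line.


difference() { translate([321, 591, 0]) cylinder(h = 1520, r = 129); translate([321, 591, 0]) cylinder(h = 1520, r = 112); }


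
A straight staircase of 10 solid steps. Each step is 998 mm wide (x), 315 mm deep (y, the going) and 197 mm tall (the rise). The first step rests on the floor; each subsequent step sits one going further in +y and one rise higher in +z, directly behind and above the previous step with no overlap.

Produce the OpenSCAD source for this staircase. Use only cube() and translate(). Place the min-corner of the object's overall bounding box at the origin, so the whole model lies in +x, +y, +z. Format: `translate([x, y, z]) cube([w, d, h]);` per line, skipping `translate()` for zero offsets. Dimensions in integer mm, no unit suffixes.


cube([998, 315, 197]);
translate([0, 315, 197]) cube([998, 315, 197]);
translate([0, 630, 394]) cube([998, 315, 197]);
translate([0, 945, 591]) cube([998, 315, 197]);
translate([0, 1260, 788]) cube([998, 315, 197]);
translate([0, 1575, 985]) cube([998, 315, 197]);
translate([0, 1890, 1182]) cube([998, 315, 197]);
translate([0, 2205, 1379]) cube([998, 315, 197]);
translate([0, 2520, 1576]) cube([998, 315, 197]);
translate([0, 2835, 1773]) cube([998, 315, 197]);


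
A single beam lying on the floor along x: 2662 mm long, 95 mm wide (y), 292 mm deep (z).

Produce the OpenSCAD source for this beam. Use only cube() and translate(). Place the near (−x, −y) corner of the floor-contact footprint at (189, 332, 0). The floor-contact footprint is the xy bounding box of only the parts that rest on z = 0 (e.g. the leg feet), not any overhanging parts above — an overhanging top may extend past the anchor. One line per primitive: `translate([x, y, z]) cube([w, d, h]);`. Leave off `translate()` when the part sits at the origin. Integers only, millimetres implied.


translate([189, 332, 0]) cube([2662, 95, 292]);


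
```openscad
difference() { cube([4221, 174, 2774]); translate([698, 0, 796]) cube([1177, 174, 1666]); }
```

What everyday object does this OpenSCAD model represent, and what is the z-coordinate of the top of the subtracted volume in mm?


A wall with a window opening. The window head height is 2462 mm.

A wall with a rectangular opening subtracted — a window. Sill at z = 796, opening 1666 mm tall, so the head is at 796 + 1666 = 2462 mm.


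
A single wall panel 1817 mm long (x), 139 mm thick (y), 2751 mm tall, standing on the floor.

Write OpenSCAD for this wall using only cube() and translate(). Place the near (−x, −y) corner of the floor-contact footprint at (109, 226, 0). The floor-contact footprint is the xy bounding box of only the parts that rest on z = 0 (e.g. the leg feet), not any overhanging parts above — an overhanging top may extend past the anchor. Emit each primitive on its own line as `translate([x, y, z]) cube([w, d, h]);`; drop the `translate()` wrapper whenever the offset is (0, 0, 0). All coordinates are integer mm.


translate([109, 226, 0]) cube([1817, 139, 2751]);


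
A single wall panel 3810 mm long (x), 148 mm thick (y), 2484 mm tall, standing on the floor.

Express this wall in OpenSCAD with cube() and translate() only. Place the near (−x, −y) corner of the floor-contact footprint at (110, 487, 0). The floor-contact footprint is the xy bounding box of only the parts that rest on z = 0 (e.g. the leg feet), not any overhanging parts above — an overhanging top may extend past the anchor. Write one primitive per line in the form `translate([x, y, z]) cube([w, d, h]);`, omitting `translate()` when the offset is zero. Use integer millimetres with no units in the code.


translate([110, 487, 0]) cube([3810, 148, 2484]);


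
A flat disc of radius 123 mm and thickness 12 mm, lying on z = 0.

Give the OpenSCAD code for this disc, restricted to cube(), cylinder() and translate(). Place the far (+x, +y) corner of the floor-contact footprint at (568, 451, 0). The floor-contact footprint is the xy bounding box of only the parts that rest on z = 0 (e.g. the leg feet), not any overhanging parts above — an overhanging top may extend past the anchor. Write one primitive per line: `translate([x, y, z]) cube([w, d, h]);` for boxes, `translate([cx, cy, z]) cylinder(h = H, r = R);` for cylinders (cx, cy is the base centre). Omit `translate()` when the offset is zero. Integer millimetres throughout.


translate([445, 328, 0]) cylinder(h = 12, r = 123);


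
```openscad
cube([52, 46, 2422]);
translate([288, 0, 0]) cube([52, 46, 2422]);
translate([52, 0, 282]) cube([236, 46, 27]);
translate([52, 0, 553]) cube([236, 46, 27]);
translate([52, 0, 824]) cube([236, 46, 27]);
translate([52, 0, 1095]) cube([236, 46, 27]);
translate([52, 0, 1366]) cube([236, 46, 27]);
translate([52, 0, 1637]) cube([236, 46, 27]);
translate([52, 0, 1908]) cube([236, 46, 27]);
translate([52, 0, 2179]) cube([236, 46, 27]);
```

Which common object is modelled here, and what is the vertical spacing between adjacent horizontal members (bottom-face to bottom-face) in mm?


A ladder. The rung spacing is 271 mm.

Two tall 52×46 posts with 8 short bars between them — a ladder. Adjacent rungs sit at z = 282 and z = 553, so the spacing is 553 − 282 = 271 mm.


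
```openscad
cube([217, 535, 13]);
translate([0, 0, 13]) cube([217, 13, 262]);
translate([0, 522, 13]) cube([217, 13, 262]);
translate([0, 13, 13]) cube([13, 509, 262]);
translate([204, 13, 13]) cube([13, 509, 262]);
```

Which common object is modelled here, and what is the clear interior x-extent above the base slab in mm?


An open box. The internal width is 191 mm.

A 217×535 base slab with four walls standing on it — an open box. The base is 217 mm wide and the walls are 13 mm thick, so the internal width is 217 − 2 × 13 = 191 mm.


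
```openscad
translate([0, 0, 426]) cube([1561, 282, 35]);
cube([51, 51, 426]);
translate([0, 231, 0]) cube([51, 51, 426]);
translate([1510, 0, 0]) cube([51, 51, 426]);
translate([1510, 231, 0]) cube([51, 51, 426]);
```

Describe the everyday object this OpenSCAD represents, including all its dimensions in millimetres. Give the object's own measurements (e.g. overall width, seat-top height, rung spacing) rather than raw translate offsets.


A long wooden bench with a 1561 mm (x) × 282 mm (y) seat, 35 mm thick, its top surface 461 mm above the floor. Four 51 mm square legs at the seat corners, flush with the edges, run from z = 0 to the seat underside.


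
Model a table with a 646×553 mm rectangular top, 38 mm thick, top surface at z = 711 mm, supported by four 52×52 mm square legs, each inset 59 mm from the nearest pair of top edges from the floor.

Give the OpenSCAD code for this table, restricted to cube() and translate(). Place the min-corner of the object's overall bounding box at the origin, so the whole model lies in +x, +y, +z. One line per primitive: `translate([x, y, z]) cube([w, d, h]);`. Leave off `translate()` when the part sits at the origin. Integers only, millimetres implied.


translate([0, 0, 673]) cube([646, 553, 38]);
translate([59, 59, 0]) cube([52, 52, 673]);
translate([535, 59, 0]) cube([52, 52, 673]);
translate([59, 442, 0]) cube([52, 52, 673]);
translate([535, 442, 0]) cube([52, 52, 673]);


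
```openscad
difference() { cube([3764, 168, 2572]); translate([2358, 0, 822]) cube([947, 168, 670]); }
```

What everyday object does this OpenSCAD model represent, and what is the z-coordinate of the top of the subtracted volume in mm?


A wall with a window opening. The window head height is 1492 mm.

A wall with a rectangular opening subtracted — a window. Sill at z = 822, opening 670 mm tall, so the head is at 822 + 670 = 1492 mm.


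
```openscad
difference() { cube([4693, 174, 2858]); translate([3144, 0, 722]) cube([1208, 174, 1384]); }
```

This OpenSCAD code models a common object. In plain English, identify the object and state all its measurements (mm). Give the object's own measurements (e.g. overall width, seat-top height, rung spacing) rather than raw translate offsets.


A wall 4693 mm long (x), 174 mm thick (y), 2858 mm tall, with a rectangular window opening cut through it. The opening is 1208 mm wide and 1384 mm tall; its sill is at z = 722 mm and its near (−x) edge is 3144 mm from the wall's −x end. The opening passes through the full wall thickness.


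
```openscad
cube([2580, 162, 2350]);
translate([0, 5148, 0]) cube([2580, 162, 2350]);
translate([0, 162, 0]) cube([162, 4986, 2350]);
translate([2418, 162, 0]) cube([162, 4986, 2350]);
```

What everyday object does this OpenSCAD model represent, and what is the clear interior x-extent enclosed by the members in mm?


A house (or room) frame. The interior width is 2256 mm.

Four 2350 mm walls enclosing a rectangle with no floor or roof — a room or house frame. Outside width is 2580 mm and wall thickness is 162 mm, so the interior width is 2580 − 2 × 162 = 2256 mm.


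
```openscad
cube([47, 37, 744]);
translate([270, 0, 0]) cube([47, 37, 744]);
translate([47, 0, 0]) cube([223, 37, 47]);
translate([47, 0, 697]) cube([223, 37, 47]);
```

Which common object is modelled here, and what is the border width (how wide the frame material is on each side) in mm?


A picture frame. The border width is 47 mm.

Four thin pieces enclosing a rectangular opening — a picture frame. The two full-height stiles are 744 mm tall; the top rail sits at z = 697 and is 47 mm tall, so the border above the opening is 744 − 697 = 47 mm, matching the stile x-width.


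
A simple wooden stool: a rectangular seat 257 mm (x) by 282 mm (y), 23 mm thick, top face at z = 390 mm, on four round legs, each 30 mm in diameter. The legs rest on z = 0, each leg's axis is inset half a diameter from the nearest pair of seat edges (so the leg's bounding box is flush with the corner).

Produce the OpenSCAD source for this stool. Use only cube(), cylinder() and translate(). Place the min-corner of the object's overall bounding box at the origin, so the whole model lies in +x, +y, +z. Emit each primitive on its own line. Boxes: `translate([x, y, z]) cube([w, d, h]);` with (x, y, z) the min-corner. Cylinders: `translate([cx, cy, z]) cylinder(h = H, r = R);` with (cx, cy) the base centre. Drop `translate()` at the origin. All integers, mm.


// leg_h = 390 - 23 = 367
translate([0, 0, 367]) cube([257, 282, 23]);
translate([15, 15, 0]) cylinder(h = 367, r = 15);
translate([242, 15, 0]) cylinder(h = 367, r = 15);
translate([15, 267, 0]) cylinder(h = 367, r = 15);
translate([242, 267, 0]) cylinder(h = 367, r = 15);


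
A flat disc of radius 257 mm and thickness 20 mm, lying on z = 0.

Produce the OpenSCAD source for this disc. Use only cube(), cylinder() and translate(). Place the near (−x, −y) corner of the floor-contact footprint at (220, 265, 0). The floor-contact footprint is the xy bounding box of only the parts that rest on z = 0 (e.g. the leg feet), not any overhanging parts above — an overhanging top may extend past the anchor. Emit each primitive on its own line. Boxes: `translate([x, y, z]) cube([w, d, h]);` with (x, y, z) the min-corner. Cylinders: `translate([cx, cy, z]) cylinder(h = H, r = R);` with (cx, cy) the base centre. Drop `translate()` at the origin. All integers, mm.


translate([477, 522, 0]) cylinder(h = 20, r = 257);


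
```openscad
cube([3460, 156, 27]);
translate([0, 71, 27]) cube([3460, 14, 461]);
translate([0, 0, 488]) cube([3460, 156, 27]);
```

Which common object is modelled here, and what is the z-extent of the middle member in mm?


An I-beam. The web height is 461 mm.

Two wide flanges with a thin centred web — an I-beam. Overall 515 mm minus two 27 mm flanges gives a web of 515 − 2·27 = 461 mm.


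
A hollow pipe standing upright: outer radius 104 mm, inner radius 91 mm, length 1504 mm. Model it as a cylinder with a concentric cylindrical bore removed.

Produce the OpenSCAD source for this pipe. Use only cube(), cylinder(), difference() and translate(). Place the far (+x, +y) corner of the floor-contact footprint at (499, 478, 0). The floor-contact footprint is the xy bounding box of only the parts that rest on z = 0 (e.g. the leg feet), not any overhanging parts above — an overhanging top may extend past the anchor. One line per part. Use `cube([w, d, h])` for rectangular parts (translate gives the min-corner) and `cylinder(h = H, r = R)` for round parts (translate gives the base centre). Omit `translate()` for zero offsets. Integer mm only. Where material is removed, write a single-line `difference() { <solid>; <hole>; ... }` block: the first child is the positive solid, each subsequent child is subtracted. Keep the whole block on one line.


difference() { translate([395, 374, 0]) cylinder(h = 1504, r = 104); translate([395, 374, 0]) cylinder(h = 1504, r = 91); }


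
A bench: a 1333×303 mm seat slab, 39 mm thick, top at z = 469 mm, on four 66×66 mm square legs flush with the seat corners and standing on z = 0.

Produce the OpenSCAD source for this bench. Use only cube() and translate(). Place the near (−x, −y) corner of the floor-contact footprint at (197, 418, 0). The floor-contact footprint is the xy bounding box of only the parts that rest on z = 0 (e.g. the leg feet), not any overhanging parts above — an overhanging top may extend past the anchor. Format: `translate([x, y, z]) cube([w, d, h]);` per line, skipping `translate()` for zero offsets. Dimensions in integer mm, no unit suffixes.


translate([197, 418, 430]) cube([1333, 303, 39]);
translate([197, 418, 0]) cube([66, 66, 430]);
translate([197, 655, 0]) cube([66, 66, 430]);
translate([1464, 418, 0]) cube([66, 66, 430]);
translate([1464, 655, 0]) cube([66, 66, 430]);


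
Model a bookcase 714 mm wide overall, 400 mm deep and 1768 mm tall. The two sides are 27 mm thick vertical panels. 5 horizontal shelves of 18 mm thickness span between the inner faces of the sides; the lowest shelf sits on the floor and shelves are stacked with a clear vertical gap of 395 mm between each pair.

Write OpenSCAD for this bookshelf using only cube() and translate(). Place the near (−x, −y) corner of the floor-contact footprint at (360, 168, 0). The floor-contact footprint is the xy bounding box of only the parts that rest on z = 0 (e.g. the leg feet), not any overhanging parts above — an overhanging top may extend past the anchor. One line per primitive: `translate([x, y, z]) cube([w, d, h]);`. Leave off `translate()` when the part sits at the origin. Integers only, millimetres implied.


translate([360, 168, 0]) cube([27, 400, 1768]);
translate([1047, 168, 0]) cube([27, 400, 1768]);
translate([387, 168, 0]) cube([660, 400, 18]);
translate([387, 168, 413]) cube([660, 400, 18]);
translate([387, 168, 826]) cube([660, 400, 18]);
translate([387, 168, 1239]) cube([660, 400, 18]);
translate([387, 168, 1652]) cube([660, 400, 18]);


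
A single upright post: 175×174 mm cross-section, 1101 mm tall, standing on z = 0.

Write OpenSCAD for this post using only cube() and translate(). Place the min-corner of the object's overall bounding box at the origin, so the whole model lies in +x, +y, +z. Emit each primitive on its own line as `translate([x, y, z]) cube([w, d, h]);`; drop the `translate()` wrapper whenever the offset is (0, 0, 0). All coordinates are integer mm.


cube([175, 174, 1101]);


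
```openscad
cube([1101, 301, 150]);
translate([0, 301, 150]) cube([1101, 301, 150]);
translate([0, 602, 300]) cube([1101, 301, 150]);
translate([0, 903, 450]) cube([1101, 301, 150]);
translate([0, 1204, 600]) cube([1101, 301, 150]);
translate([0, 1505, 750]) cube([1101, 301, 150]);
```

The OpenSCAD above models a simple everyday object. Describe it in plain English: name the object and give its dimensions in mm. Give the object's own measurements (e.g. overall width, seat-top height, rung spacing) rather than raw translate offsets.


A straight staircase of 6 solid steps. Each step is 1101 mm wide (x), 301 mm deep (y, the going) and 150 mm tall (the rise). The first step rests on the floor; each subsequent step sits one going further in +y and one rise higher in +z, directly behind and above the previous step with no overlap.


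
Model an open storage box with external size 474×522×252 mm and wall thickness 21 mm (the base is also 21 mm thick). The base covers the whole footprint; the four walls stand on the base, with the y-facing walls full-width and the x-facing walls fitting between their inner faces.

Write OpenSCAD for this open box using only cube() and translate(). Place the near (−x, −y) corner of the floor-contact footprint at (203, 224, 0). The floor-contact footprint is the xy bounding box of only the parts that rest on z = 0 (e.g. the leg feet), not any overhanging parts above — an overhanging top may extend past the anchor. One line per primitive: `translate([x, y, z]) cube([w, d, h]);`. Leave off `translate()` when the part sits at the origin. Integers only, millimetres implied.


translate([203, 224, 0]) cube([474, 522, 21]);
translate([203, 224, 21]) cube([474, 21, 231]);
translate([203, 725, 21]) cube([474, 21, 231]);
translate([203, 245, 21]) cube([21, 480, 231]);
translate([656, 245, 21]) cube([21, 480, 231]);


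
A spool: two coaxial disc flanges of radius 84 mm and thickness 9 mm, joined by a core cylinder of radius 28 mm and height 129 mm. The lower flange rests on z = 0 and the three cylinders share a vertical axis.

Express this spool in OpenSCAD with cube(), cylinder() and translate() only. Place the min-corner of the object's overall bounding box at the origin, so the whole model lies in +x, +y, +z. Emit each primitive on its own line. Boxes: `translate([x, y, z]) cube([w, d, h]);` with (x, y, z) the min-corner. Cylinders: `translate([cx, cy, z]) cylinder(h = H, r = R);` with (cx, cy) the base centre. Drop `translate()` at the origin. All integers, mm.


translate([84, 84, 0]) cylinder(h = 9, r = 84);
translate([84, 84, 9]) cylinder(h = 129, r = 28);
translate([84, 84, 138]) cylinder(h = 9, r = 84);


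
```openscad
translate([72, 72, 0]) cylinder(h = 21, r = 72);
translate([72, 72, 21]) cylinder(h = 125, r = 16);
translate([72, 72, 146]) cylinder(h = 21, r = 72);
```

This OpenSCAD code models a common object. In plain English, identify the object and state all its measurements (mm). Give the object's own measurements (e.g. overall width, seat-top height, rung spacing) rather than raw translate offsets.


A spool: two coaxial disc flanges of radius 72 mm and thickness 21 mm, joined by a core cylinder of radius 16 mm and height 125 mm. The lower flange rests on z = 0 and the three cylinders share a vertical axis.


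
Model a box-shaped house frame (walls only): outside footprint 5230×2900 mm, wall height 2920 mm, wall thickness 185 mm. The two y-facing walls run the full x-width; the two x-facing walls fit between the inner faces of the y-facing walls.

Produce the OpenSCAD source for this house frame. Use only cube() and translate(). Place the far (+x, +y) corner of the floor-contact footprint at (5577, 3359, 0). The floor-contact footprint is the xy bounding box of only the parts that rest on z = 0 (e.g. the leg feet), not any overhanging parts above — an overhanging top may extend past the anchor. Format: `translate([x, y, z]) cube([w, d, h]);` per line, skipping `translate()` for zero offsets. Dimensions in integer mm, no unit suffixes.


translate([347, 459, 0]) cube([5230, 185, 2920]);
translate([347, 3174, 0]) cube([5230, 185, 2920]);
translate([347, 644, 0]) cube([185, 2530, 2920]);
translate([5392, 644, 0]) cube([185, 2530, 2920]);


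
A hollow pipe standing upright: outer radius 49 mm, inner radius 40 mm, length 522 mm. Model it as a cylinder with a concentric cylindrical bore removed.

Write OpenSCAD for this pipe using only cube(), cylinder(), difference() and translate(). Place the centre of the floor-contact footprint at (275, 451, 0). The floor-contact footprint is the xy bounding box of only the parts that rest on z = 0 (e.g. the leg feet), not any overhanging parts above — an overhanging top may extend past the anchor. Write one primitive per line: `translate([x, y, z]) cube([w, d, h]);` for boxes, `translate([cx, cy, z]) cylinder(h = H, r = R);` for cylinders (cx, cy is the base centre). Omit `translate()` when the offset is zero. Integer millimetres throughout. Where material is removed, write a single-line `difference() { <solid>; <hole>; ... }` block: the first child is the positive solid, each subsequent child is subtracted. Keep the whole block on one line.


difference() { translate([275, 451, 0]) cylinder(h = 522, r = 49); translate([275, 451, 0]) cylinder(h = 522, r = 40); }


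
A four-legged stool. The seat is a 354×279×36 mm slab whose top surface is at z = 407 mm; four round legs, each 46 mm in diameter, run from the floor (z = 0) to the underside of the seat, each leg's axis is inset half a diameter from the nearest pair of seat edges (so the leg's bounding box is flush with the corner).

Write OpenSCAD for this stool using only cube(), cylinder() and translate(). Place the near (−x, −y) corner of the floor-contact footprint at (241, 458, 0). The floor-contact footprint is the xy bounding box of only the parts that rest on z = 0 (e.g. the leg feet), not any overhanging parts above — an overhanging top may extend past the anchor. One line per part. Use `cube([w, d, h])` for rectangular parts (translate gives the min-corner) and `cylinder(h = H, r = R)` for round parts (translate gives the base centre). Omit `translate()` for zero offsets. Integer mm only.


// leg_h = 407 - 36 = 371
translate([241, 458, 371]) cube([354, 279, 36]);
translate([264, 481, 0]) cylinder(h = 371, r = 23);
translate([572, 481, 0]) cylinder(h = 371, r = 23);
translate([264, 714, 0]) cylinder(h = 371, r = 23);
translate([572, 714, 0]) cylinder(h = 371, r = 23);


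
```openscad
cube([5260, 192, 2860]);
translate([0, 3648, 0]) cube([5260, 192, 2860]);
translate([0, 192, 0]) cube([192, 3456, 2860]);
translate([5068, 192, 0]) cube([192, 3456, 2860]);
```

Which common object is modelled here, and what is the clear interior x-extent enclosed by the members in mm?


A house (or room) frame. The interior width is 4876 mm.

Four 2860 mm walls enclosing a rectangle with no floor or roof — a room or house frame. Outside width is 5260 mm and wall thickness is 192 mm, so the interior width is 5260 − 2 × 192 = 4876 mm.


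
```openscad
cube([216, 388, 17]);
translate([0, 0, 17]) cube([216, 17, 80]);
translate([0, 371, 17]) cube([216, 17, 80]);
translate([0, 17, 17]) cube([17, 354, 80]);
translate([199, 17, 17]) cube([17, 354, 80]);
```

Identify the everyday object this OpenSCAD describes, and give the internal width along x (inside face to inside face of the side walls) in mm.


An open box. The internal width is 182 mm.

A 216×388 base slab with four walls standing on it — an open box. The base is 216 mm wide and the walls are 17 mm thick, so the internal width is 216 − 2 × 17 = 182 mm.


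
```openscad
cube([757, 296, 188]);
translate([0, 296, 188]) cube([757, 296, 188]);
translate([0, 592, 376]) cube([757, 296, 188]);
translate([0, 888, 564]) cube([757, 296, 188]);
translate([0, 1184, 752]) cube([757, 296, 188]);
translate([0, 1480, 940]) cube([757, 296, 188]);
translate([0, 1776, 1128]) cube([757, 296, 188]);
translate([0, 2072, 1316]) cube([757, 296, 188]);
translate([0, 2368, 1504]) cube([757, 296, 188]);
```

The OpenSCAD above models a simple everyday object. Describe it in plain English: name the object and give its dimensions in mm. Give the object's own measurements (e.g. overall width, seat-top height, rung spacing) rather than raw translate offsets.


A straight staircase of 9 solid steps. Each step is 757 mm wide (x), 296 mm deep (y, the going) and 188 mm tall (the rise). The first step rests on the floor; each subsequent step sits one going further in +y and one rise higher in +z, directly behind and above the previous step with no overlap.


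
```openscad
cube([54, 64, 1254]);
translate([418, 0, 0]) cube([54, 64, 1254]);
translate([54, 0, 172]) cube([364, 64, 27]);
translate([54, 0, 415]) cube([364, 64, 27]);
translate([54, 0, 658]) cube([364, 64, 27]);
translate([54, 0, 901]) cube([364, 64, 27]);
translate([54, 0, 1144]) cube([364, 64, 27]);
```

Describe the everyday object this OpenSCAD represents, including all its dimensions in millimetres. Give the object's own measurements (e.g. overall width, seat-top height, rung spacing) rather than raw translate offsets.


A straight ladder. Two 54×64 mm vertical rails, 1254 mm tall, stand 472 mm apart (outside-to-outside) with their front faces coplanar on the −y side. 5 rungs, each 64 mm deep and 27 mm tall, span between the inner faces of the rails, front faces flush with the rails. The lowest rung's underside is at z = 172 mm and rungs are spaced 243 mm apart (underside to underside).


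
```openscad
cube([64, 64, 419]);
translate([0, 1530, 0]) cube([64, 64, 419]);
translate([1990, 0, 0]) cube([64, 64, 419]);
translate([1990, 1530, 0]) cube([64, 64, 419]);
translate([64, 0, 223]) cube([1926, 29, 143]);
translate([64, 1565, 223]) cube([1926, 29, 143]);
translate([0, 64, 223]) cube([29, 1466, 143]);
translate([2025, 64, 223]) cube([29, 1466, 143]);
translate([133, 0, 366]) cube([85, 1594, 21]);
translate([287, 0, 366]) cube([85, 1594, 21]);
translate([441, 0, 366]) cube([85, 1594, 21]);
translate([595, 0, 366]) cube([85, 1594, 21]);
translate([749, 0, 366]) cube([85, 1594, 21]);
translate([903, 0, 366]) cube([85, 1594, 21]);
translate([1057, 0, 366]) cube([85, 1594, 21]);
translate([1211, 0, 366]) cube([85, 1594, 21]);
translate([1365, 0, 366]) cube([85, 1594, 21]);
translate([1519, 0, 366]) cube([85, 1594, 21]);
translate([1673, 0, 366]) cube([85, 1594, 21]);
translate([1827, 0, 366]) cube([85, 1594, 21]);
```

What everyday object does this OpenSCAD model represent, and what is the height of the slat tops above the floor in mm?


A bed frame. The slat-top height is 387 mm.

Four posts, four rails, and a row of slats — a bed frame. Slats sit on the rails at z = 223 + 143 = 366; with slat thickness 21, the top is 387 mm.


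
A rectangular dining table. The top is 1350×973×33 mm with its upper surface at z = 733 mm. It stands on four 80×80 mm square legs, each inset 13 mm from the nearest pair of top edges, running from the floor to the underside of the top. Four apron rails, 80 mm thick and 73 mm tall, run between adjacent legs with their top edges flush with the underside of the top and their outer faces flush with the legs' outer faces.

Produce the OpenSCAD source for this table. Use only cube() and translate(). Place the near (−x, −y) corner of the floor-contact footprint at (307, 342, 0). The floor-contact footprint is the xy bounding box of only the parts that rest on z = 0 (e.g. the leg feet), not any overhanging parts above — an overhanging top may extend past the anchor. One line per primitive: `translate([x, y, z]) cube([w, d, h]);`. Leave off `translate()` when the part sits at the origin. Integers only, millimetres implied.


// leg_h = 733 - 33 = 700
// apron z = 700 - 73 = 627
translate([294, 329, 700]) cube([1350, 973, 33]);
translate([307, 342, 0]) cube([80, 80, 700]);
translate([1551, 342, 0]) cube([80, 80, 700]);
translate([307, 1209, 0]) cube([80, 80, 700]);
translate([1551, 1209, 0]) cube([80, 80, 700]);
translate([387, 342, 627]) cube([1164, 80, 73]);
translate([387, 1209, 627]) cube([1164, 80, 73]);
translate([307, 422, 627]) cube([80, 787, 73]);
translate([1551, 422, 627]) cube([80, 787, 73]);


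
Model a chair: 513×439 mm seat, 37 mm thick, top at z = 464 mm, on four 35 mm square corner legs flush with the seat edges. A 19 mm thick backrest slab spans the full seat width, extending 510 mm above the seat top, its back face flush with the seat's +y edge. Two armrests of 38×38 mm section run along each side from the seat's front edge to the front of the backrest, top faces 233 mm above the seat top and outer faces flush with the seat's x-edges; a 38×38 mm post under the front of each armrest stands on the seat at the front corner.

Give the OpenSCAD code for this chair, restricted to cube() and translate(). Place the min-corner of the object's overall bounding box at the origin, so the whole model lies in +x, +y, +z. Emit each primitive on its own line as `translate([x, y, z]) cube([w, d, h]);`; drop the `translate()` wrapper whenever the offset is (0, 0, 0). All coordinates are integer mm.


translate([0, 0, 427]) cube([513, 439, 37]);
cube([35, 35, 427]);
translate([478, 0, 0]) cube([35, 35, 427]);
translate([0, 404, 0]) cube([35, 35, 427]);
translate([478, 404, 0]) cube([35, 35, 427]);
translate([0, 420, 464]) cube([513, 19, 510]);
translate([0, 0, 659]) cube([38, 420, 38]);
translate([475, 0, 659]) cube([38, 420, 38]);
translate([0, 0, 464]) cube([38, 38, 195]);
translate([475, 0, 464]) cube([38, 38, 195]);
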